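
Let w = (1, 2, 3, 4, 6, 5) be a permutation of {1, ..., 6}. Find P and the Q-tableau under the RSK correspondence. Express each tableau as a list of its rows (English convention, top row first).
Insert each entry of the permutation into P by Schensted row insertion, recording in Q the position of each new cell.

Insert 1: appended to row 1. P = [[1]].
Insert 2: appended to row 1. P = [[1, 2]].
Insert 3: appended to row 1. P = [[1, 2, 3]].
Insert 4: appended to row 1. P = [[1, 2, 3, 4]].
Insert 6: appended to row 1. P = [[1, 2, 3, 4, 6]].
Insert 5: 5 bumps 6 from row 1; 6 starts row 2. P = [[1, 2, 3, 4, 5], [6]].

So P = [[1, 2, 3, 4, 5], [6]], Q = [[1, 2, 3, 4, 5], [6]].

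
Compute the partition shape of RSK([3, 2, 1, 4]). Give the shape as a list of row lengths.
[2, 1, 1]

Row-insert each entry into an empty tableau.

After inserting 3: P = [[3]].
After inserting 2: P = [[2], [3]].
After inserting 1: P = [[1], [2], [3]].
After inserting 4: P = [[1, 4], [2], [3]].

The final insertion tableau P = [[1, 4], [2], [3]] has shape [2, 1, 1].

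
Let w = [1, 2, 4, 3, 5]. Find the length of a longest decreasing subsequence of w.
2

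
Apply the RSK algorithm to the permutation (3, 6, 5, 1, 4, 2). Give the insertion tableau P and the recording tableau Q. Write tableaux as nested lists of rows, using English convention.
Insert each entry of the permutation into P by Schensted row insertion, recording in Q the position of each new cell.

Insert 3: appended to row 1. P = [[3]].
Insert 6: appended to row 1. P = [[3, 6]].
Insert 5: 5 bumps 6 from row 1; 6 starts row 2. P = [[3, 5], [6]].
Insert 1: 1 bumps 3 from row 1; 3 bumps 6 from row 2; 6 starts row 3. P = [[1, 5], [3], [6]].
Insert 4: 4 bumps 5 from row 1; 5 appends to row 2. P = [[1, 4], [3, 5], [6]].
Insert 2: 2 bumps 4 from row 1; 4 bumps 5 from row 2; 5 bumps 6 from row 3; 6 starts row 4. P = [[1, 2], [3, 4], [5], [6]].

So P = [[1, 2], [3, 4], [5], [6]], Q = [[1, 2], [3, 5], [4], [6]].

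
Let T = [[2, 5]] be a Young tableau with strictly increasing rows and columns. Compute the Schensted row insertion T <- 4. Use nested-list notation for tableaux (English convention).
In row 1, 4 replaces 5 (the leftmost entry greater than 4); 5 is bumped to row 2. 5 starts a new row 2. The new tableau is [[2, 4], [5]].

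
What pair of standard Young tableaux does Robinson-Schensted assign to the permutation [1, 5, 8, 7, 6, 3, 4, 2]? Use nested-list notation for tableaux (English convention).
Insert each entry of the permutation into P by Schensted row insertion, recording in Q the position of each new cell.

Insert 1: appended to row 1. P = [[1]].
Insert 5: appended to row 1. P = [[1, 5]].
Insert 8: appended to row 1. P = [[1, 5, 8]].
Insert 7: 7 bumps 8 from row 1; 8 starts row 2. P = [[1, 5, 7], [8]].
Insert 6: 6 bumps 7 from row 1; 7 bumps 8 from row 2; 8 starts row 3. P = [[1, 5, 6], [7], [8]].
Insert 3: 3 bumps 5 from row 1; 5 bumps 7 from row 2; 7 bumps 8 from row 3; 8 starts row 4. P = [[1, 3, 6], [5], [7], [8]].
Insert 4: 4 bumps 6 from row 1; 6 appends to row 2. P = [[1, 3, 4], [5, 6], [7], [8]].
Insert 2: 2 bumps 3 from row 1; 3 bumps 5 from row 2; 5 bumps 7 from row 3; 7 bumps 8 from row 4; 8 starts row 5. P = [[1, 2, 4], [3, 6], [5], [7], [8]].

So P = [[1, 2, 4], [3, 6], [5], [7], [8]], Q = [[1, 2, 3], [4, 7], [5], [6], [8]].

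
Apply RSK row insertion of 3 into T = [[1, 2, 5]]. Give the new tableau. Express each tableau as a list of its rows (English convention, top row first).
[[1, 2, 3], [5]]

In row 1, 3 replaces 5 (the leftmost entry greater than 3); 5 is bumped to row 2. 5 starts a new row 2. The new tableau is [[1, 2, 3], [5]].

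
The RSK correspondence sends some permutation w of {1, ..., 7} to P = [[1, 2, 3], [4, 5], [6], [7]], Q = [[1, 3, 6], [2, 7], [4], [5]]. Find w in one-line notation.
Reverse the RSK construction: for i from n down to 1, find the cell of Q containing i, remove the entry at that cell from P, and reverse-bump it up through P; the value ejected from row 1 is w(i).

Step i=7: Q has 7 at row 2, column 2; remove 5 from row 2 of P and reverse-bump: 5 enters row 1 and ejects 3. So w(7) = 3. P is now [[1, 2, 5], [4], [6], [7]].
Step i=6: Q has 6 at row 1, column 3; remove that cell from P, ejecting 5. So w(6) = 5. P is now [[1, 2], [4], [6], [7]].
Step i=5: Q has 5 at row 4, column 1; remove 7 from row 4 of P and reverse-bump: 7 enters row 3 and ejects 6; 6 enters row 2 and ejects 4; 4 enters row 1 and ejects 2. So w(5) = 2. P is now [[1, 4], [6], [7]].
Step i=4: Q has 4 at row 3, column 1; remove 7 from row 3 of P and reverse-bump: 7 enters row 2 and ejects 6; 6 enters row 1 and ejects 4. So w(4) = 4. P is now [[1, 6], [7]].
Step i=3: Q has 3 at row 1, column 2; remove that cell from P, ejecting 6. So w(3) = 6. P is now [[1], [7]].
Step i=2: Q has 2 at row 2, column 1; remove 7 from row 2 of P and reverse-bump: 7 enters row 1 and ejects 1. So w(2) = 1. P is now [[7]].
Step i=1: Q has 1 at row 1, column 1; remove that cell from P, ejecting 7. So w(1) = 7. P is now [].

So w = 7 1 6 4 2 5 3.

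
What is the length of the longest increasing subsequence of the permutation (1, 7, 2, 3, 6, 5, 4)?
4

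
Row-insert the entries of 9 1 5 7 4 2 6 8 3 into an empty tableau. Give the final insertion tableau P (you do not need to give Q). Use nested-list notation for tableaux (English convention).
P = [[1, 2, 3, 8], [4, 6], [5, 7], [9]]

After inserting 9: P = [[9]].
After inserting 1: P = [[1], [9]].
After inserting 5: P = [[1, 5], [9]].
After inserting 7: P = [[1, 5, 7], [9]].
After inserting 4: P = [[1, 4, 7], [5], [9]].
After inserting 2: P = [[1, 2, 7], [4], [5], [9]].
After inserting 6: P = [[1, 2, 6], [4, 7], [5], [9]].
After inserting 8: P = [[1, 2, 6, 8], [4, 7], [5], [9]].
After inserting 3: P = [[1, 2, 3, 8], [4, 6], [5, 7], [9]].

So P = [[1, 2, 3, 8], [4, 6], [5, 7], [9]].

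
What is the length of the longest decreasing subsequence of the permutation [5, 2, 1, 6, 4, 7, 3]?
3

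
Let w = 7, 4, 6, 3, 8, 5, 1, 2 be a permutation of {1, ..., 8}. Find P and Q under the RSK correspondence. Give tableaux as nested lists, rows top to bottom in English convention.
Insert each entry of the permutation into P by Schensted row insertion, recording in Q the position of each new cell.

After inserting 7: P = [[7]].
After inserting 4: P = [[4], [7]].
After inserting 6: P = [[4, 6], [7]].
After inserting 3: P = [[3, 6], [4], [7]].
After inserting 8: P = [[3, 6, 8], [4], [7]].
After inserting 5: P = [[3, 5, 8], [4, 6], [7]].
After inserting 1: P = [[1, 5, 8], [3, 6], [4], [7]].
After inserting 2: P = [[1, 2, 8], [3, 5], [4, 6], [7]].

So P = [[1, 2, 8], [3, 5], [4, 6], [7]], Q = [[1, 3, 5], [2, 6], [4, 8], [7]].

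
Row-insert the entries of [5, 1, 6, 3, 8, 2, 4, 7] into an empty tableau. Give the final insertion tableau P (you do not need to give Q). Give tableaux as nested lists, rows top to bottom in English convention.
Insert 5: appended to row 1. P = [[5]].
Insert 1: 1 bumps 5 from row 1; 5 starts row 2. P = [[1], [5]].
Insert 6: appended to row 1. P = [[1, 6], [5]].
Insert 3: 3 bumps 6 from row 1; 6 appends to row 2. P = [[1, 3], [5, 6]].
Insert 8: appended to row 1. P = [[1, 3, 8], [5, 6]].
Insert 2: 2 bumps 3 from row 1; 3 bumps 5 from row 2; 5 starts row 3. P = [[1, 2, 8], [3, 6], [5]].
Insert 4: 4 bumps 8 from row 1; 8 appends to row 2. P = [[1, 2, 4], [3, 6, 8], [5]].
Insert 7: appended to row 1. P = [[1, 2, 4, 7], [3, 6, 8], [5]].

So P = [[1, 2, 4, 7], [3, 6, 8], [5]].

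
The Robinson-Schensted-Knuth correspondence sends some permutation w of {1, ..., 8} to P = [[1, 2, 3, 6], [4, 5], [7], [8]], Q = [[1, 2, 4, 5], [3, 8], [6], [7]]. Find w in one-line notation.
1 8 4 5 7 6 2 3

Reverse RSK: for i = n, n-1, ..., 1, locate i in Q, remove the corresponding corner cell from P, and reverse-bump its entry up through P; the value ejected from row 1 is w(i).

So w = 1 8 4 5 7 6 2 3.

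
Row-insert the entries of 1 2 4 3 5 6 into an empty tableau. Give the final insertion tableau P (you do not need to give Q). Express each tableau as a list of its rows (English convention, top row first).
After inserting 1: P = [[1]].
After inserting 2: P = [[1, 2]].
After inserting 4: P = [[1, 2, 4]].
After inserting 3: P = [[1, 2, 3], [4]].
After inserting 5: P = [[1, 2, 3, 5], [4]].
After inserting 6: P = [[1, 2, 3, 5, 6], [4]].

So P = [[1, 2, 3, 5, 6], [4]].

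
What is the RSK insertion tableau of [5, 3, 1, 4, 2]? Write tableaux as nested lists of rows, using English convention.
After inserting 5: P = [[5]].
After inserting 3: P = [[3], [5]].
After inserting 1: P = [[1], [3], [5]].
After inserting 4: P = [[1, 4], [3], [5]].
After inserting 2: P = [[1, 2], [3, 4], [5]].

So P = [[1, 2], [3, 4], [5]].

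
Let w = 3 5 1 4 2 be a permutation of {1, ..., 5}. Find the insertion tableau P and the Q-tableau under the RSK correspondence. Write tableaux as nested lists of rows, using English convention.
P = [[1, 2], [3, 4], [5]], Q = [[1, 2], [3, 4], [5]]

Insert each entry of the permutation into P by Schensted row insertion, recording in Q the position of each new cell.

Insert 3: appended to row 1. P = [[3]].
Insert 5: appended to row 1. P = [[3, 5]].
Insert 1: 1 bumps 3 from row 1; 3 starts row 2. P = [[1, 5], [3]].
Insert 4: 4 bumps 5 from row 1; 5 appends to row 2. P = [[1, 4], [3, 5]].
Insert 2: 2 bumps 4 from row 1; 4 bumps 5 from row 2; 5 starts row 3. P = [[1, 2], [3, 4], [5]].

So P = [[1, 2], [3, 4], [5]], Q = [[1, 2], [3, 4], [5]].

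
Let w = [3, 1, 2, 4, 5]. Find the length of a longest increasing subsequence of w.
4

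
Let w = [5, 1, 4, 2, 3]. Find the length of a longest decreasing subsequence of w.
3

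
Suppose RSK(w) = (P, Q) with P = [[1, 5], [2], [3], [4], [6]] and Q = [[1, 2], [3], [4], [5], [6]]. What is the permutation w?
4 6 5 3 2 1

Reverse the RSK construction: for i from n down to 1, find the cell of Q containing i, remove the entry at that cell from P, and reverse-bump it up through P; the value ejected from row 1 is w(i).

Step i=6: Q has 6 at row 5, column 1; remove 6 from row 5 of P and reverse-bump: 6 enters row 4 and ejects 4; 4 enters row 3 and ejects 3; 3 enters row 2 and ejects 2; 2 enters row 1 and ejects 1. So w(6) = 1. P is now [[2, 5], [3], [4], [6]].
Step i=5: Q has 5 at row 4, column 1; remove 6 from row 4 of P and reverse-bump: 6 enters row 3 and ejects 4; 4 enters row 2 and ejects 3; 3 enters row 1 and ejects 2. So w(5) = 2. P is now [[3, 5], [4], [6]].
Step i=4: Q has 4 at row 3, column 1; remove 6 from row 3 of P and reverse-bump: 6 enters row 2 and ejects 4; 4 enters row 1 and ejects 3. So w(4) = 3. P is now [[4, 5], [6]].
Step i=3: Q has 3 at row 2, column 1; remove 6 from row 2 of P and reverse-bump: 6 enters row 1 and ejects 5. So w(3) = 5. P is now [[4, 6]].
Step i=2: Q has 2 at row 1, column 2; remove that cell from P, ejecting 6. So w(2) = 6. P is now [[4]].
Step i=1: Q has 1 at row 1, column 1; remove that cell from P, ejecting 4. So w(1) = 4. P is now [].

So w = 4 6 5 3 2 1.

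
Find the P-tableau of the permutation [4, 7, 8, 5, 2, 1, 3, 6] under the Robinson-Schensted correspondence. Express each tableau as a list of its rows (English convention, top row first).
Insert 4: appended to row 1. P = [[4]].
Insert 7: appended to row 1. P = [[4, 7]].
Insert 8: appended to row 1. P = [[4, 7, 8]].
Insert 5: 5 bumps 7 from row 1; 7 starts row 2. P = [[4, 5, 8], [7]].
Insert 2: 2 bumps 4 from row 1; 4 bumps 7 from row 2; 7 starts row 3. P = [[2, 5, 8], [4], [7]].
Insert 1: 1 bumps 2 from row 1; 2 bumps 4 from row 2; 4 bumps 7 from row 3; 7 starts row 4. P = [[1, 5, 8], [2], [4], [7]].
Insert 3: 3 bumps 5 from row 1; 5 appends to row 2. P = [[1, 3, 8], [2, 5], [4], [7]].
Insert 6: 6 bumps 8 from row 1; 8 appends to row 2. P = [[1, 3, 6], [2, 5, 8], [4], [7]].

So P = [[1, 3, 6], [2, 5, 8], [4], [7]].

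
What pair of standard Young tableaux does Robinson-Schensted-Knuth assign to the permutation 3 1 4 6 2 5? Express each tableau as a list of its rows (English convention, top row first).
Insert each entry of the permutation into P by Schensted row insertion, recording in Q the position of each new cell.

Insert 3: appended to row 1. P = [[3]], Q = [[1]].
Insert 1: 1 bumps 3 from row 1; 3 starts row 2. P = [[1], [3]], Q = [[1], [2]].
Insert 4: appended to row 1. P = [[1, 4], [3]], Q = [[1, 3], [2]].
Insert 6: appended to row 1. P = [[1, 4, 6], [3]], Q = [[1, 3, 4], [2]].
Insert 2: 2 bumps 4 from row 1; 4 appends to row 2. P = [[1, 2, 6], [3, 4]], Q = [[1, 3, 4], [2, 5]].
Insert 5: 5 bumps 6 from row 1; 6 appends to row 2. P = [[1, 2, 5], [3, 4, 6]], Q = [[1, 3, 4], [2, 5, 6]].

So P = [[1, 2, 5], [3, 4, 6]], Q = [[1, 3, 4], [2, 5, 6]].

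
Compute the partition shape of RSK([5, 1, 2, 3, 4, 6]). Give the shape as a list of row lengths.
Row-insert each entry into an empty tableau.

After inserting 5: P = [[5]].
After inserting 1: P = [[1], [5]].
After inserting 2: P = [[1, 2], [5]].
After inserting 3: P = [[1, 2, 3], [5]].
After inserting 4: P = [[1, 2, 3, 4], [5]].
After inserting 6: P = [[1, 2, 3, 4, 6], [5]].

The final insertion tableau P = [[1, 2, 3, 4, 6], [5]] has shape [5, 1].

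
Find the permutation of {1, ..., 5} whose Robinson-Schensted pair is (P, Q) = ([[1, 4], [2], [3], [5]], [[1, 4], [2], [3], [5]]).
Reverse the RSK construction: for i from n down to 1, find the cell of Q containing i, remove the entry at that cell from P, and reverse-bump it up through P; the value ejected from row 1 is w(i).

Step i=5: Q has 5 at row 4, column 1; remove 5 from row 4 of P and reverse-bump: 5 enters row 3 and ejects 3; 3 enters row 2 and ejects 2; 2 enters row 1 and ejects 1. So w(5) = 1. P is now [[2, 4], [3], [5]].
Step i=4: Q has 4 at row 1, column 2; remove that cell from P, ejecting 4. So w(4) = 4. P is now [[2], [3], [5]].
Step i=3: Q has 3 at row 3, column 1; remove 5 from row 3 of P and reverse-bump: 5 enters row 2 and ejects 3; 3 enters row 1 and ejects 2. So w(3) = 2. P is now [[3], [5]].
Step i=2: Q has 2 at row 2, column 1; remove 5 from row 2 of P and reverse-bump: 5 enters row 1 and ejects 3. So w(2) = 3. P is now [[5]].
Step i=1: Q has 1 at row 1, column 1; remove that cell from P, ejecting 5. So w(1) = 5. P is now [].

So w = 5 3 2 4 1.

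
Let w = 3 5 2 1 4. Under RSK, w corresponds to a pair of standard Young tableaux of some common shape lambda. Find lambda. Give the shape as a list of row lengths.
[2, 2, 1]

Row-insert each entry into an empty tableau.

After inserting 3: P = [[3]].
After inserting 5: P = [[3, 5]].
After inserting 2: P = [[2, 5], [3]].
After inserting 1: P = [[1, 5], [2], [3]].
After inserting 4: P = [[1, 4], [2, 5], [3]].

The final insertion tableau P = [[1, 4], [2, 5], [3]] has shape [2, 2, 1].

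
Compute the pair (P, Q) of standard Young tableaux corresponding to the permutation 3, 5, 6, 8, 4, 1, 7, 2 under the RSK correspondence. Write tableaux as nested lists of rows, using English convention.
Insert each entry of the permutation into P by Schensted row insertion, recording in Q the position of each new cell.

Insert 3: appended to row 1. P = [[3]], Q = [[1]].
Insert 5: appended to row 1. P = [[3, 5]], Q = [[1, 2]].
Insert 6: appended to row 1. P = [[3, 5, 6]], Q = [[1, 2, 3]].
Insert 8: appended to row 1. P = [[3, 5, 6, 8]], Q = [[1, 2, 3, 4]].
Insert 4: 4 bumps 5 from row 1; 5 starts row 2. P = [[3, 4, 6, 8], [5]], Q = [[1, 2, 3, 4], [5]].
Insert 1: 1 bumps 3 from row 1; 3 bumps 5 from row 2; 5 starts row 3. P = [[1, 4, 6, 8], [3], [5]], Q = [[1, 2, 3, 4], [5], [6]].
Insert 7: 7 bumps 8 from row 1; 8 appends to row 2. P = [[1, 4, 6, 7], [3, 8], [5]], Q = [[1, 2, 3, 4], [5, 7], [6]].
Insert 2: 2 bumps 4 from row 1; 4 bumps 8 from row 2; 8 appends to row 3. P = [[1, 2, 6, 7], [3, 4], [5, 8]], Q = [[1, 2, 3, 4], [5, 7], [6, 8]].

So P = [[1, 2, 6, 7], [3, 4], [5, 8]], Q = [[1, 2, 3, 4], [5, 7], [6, 8]].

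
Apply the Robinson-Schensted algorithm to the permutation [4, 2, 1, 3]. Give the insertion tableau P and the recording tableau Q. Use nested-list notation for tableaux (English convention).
Insert each entry of the permutation into P by Schensted row insertion, recording in Q the position of each new cell.

After inserting 4: P = [[4]].
After inserting 2: P = [[2], [4]].
After inserting 1: P = [[1], [2], [4]].
After inserting 3: P = [[1, 3], [2], [4]].

So P = [[1, 3], [2], [4]], Q = [[1, 4], [2], [3]].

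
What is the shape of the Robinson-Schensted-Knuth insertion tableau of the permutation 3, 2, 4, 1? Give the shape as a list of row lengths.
Row-insert each entry into an empty tableau.

After inserting 3: P = [[3]].
After inserting 2: P = [[2], [3]].
After inserting 4: P = [[2, 4], [3]].
After inserting 1: P = [[1, 4], [2], [3]].

The final insertion tableau P = [[1, 4], [2], [3]] has shape [2, 1, 1].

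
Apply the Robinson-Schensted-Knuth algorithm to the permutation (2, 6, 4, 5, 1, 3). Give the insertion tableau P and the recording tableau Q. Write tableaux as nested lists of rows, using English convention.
Insert each entry of the permutation into P by Schensted row insertion, recording in Q the position of each new cell.

Insert 2: appended to row 1. P = [[2]], Q = [[1]].
Insert 6: appended to row 1. P = [[2, 6]], Q = [[1, 2]].
Insert 4: 4 bumps 6 from row 1; 6 starts row 2. P = [[2, 4], [6]], Q = [[1, 2], [3]].
Insert 5: appended to row 1. P = [[2, 4, 5], [6]], Q = [[1, 2, 4], [3]].
Insert 1: 1 bumps 2 from row 1; 2 bumps 6 from row 2; 6 starts row 3. P = [[1, 4, 5], [2], [6]], Q = [[1, 2, 4], [3], [5]].
Insert 3: 3 bumps 4 from row 1; 4 appends to row 2. P = [[1, 3, 5], [2, 4], [6]], Q = [[1, 2, 4], [3, 6], [5]].

So P = [[1, 3, 5], [2, 4], [6]], Q = [[1, 2, 4], [3, 6], [5]].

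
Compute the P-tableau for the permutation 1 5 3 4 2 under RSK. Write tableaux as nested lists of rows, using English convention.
Insert 1: appended to row 1. P = [[1]].
Insert 5: appended to row 1. P = [[1, 5]].
Insert 3: 3 bumps 5 from row 1; 5 starts row 2. P = [[1, 3], [5]].
Insert 4: appended to row 1. P = [[1, 3, 4], [5]].
Insert 2: 2 bumps 3 from row 1; 3 bumps 5 from row 2; 5 starts row 3. P = [[1, 2, 4], [3], [5]].

So P = [[1, 2, 4], [3], [5]].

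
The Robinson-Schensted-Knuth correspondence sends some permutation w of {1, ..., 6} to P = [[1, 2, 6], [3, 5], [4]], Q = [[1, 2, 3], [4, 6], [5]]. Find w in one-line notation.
Reverse the RSK construction: for i from n down to 1, find the cell of Q containing i, remove the entry at that cell from P, and reverse-bump it up through P; the value ejected from row 1 is w(i).

Step i=6: Q has 6 at row 2, column 2; remove 5 from row 2 of P and reverse-bump: 5 enters row 1 and ejects 2. So w(6) = 2. P is now [[1, 5, 6], [3], [4]].
Step i=5: Q has 5 at row 3, column 1; remove 4 from row 3 of P and reverse-bump: 4 enters row 2 and ejects 3; 3 enters row 1 and ejects 1. So w(5) = 1. P is now [[3, 5, 6], [4]].
Step i=4: Q has 4 at row 2, column 1; remove 4 from row 2 of P and reverse-bump: 4 enters row 1 and ejects 3. So w(4) = 3. P is now [[4, 5, 6]].
Step i=3: Q has 3 at row 1, column 3; remove that cell from P, ejecting 6. So w(3) = 6. P is now [[4, 5]].
Step i=2: Q has 2 at row 1, column 2; remove that cell from P, ejecting 5. So w(2) = 5. P is now [[4]].
Step i=1: Q has 1 at row 1, column 1; remove that cell from P, ejecting 4. So w(1) = 4. P is now [].

So w = 4 5 6 3 1 2.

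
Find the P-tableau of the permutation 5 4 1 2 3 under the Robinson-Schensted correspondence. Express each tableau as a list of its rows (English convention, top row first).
After inserting 5: P = [[5]].
After inserting 4: P = [[4], [5]].
After inserting 1: P = [[1], [4], [5]].
After inserting 2: P = [[1, 2], [4], [5]].
After inserting 3: P = [[1, 2, 3], [4], [5]].

So P = [[1, 2, 3], [4], [5]].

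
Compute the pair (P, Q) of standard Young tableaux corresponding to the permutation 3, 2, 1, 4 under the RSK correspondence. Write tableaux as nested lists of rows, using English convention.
P = [[1, 4], [2], [3]], Q = [[1, 4], [2], [3]]

Insert each entry of the permutation into P by Schensted row insertion, recording in Q the position of each new cell.

Insert 3: appended to row 1. P = [[3]], Q = [[1]].
Insert 2: 2 bumps 3 from row 1; 3 starts row 2. P = [[2], [3]], Q = [[1], [2]].
Insert 1: 1 bumps 2 from row 1; 2 bumps 3 from row 2; 3 starts row 3. P = [[1], [2], [3]], Q = [[1], [2], [3]].
Insert 4: appended to row 1. P = [[1, 4], [2], [3]], Q = [[1, 4], [2], [3]].

So P = [[1, 4], [2], [3]], Q = [[1, 4], [2], [3]].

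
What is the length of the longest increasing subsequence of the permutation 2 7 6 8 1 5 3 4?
3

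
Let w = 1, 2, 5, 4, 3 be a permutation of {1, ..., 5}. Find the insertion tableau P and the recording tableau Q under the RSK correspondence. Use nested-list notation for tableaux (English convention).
Insert each entry of the permutation into P by Schensted row insertion, recording in Q the position of each new cell.

After inserting 1: P = [[1]].
After inserting 2: P = [[1, 2]].
After inserting 5: P = [[1, 2, 5]].
After inserting 4: P = [[1, 2, 4], [5]].
After inserting 3: P = [[1, 2, 3], [4], [5]].

So P = [[1, 2, 3], [4], [5]], Q = [[1, 2, 3], [4], [5]].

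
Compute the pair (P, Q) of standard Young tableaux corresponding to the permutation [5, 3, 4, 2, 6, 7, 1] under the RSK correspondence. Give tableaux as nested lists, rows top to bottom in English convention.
P = [[1, 4, 6, 7], [2], [3], [5]], Q = [[1, 3, 5, 6], [2], [4], [7]]

Insert each entry of the permutation into P by Schensted row insertion, recording in Q the position of each new cell.

Insert 5: appended to row 1. P = [[5]].
Insert 3: 3 bumps 5 from row 1; 5 starts row 2. P = [[3], [5]].
Insert 4: appended to row 1. P = [[3, 4], [5]].
Insert 2: 2 bumps 3 from row 1; 3 bumps 5 from row 2; 5 starts row 3. P = [[2, 4], [3], [5]].
Insert 6: appended to row 1. P = [[2, 4, 6], [3], [5]].
Insert 7: appended to row 1. P = [[2, 4, 6, 7], [3], [5]].
Insert 1: 1 bumps 2 from row 1; 2 bumps 3 from row 2; 3 bumps 5 from row 3; 5 starts row 4. P = [[1, 4, 6, 7], [2], [3], [5]].

So P = [[1, 4, 6, 7], [2], [3], [5]], Q = [[1, 3, 5, 6], [2], [4], [7]].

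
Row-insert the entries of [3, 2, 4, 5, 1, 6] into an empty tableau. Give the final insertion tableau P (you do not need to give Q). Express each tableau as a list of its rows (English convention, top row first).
P = [[1, 4, 5, 6], [2], [3]]

Insert 3: appended to row 1. P = [[3]].
Insert 2: 2 bumps 3 from row 1; 3 starts row 2. P = [[2], [3]].
Insert 4: appended to row 1. P = [[2, 4], [3]].
Insert 5: appended to row 1. P = [[2, 4, 5], [3]].
Insert 1: 1 bumps 2 from row 1; 2 bumps 3 from row 2; 3 starts row 3. P = [[1, 4, 5], [2], [3]].
Insert 6: appended to row 1. P = [[1, 4, 5, 6], [2], [3]].

So P = [[1, 4, 5, 6], [2], [3]].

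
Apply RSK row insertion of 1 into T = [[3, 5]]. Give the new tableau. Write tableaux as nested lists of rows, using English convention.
[[1, 5], [3]]

In row 1, 1 replaces 3 (the leftmost entry greater than 1); 3 is bumped to row 2. 3 starts a new row 2. The new tableau is [[1, 5], [3]].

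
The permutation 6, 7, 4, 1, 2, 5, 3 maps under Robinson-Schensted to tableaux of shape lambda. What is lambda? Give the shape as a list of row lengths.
[3, 2, 2]

Row-insert each entry into an empty tableau.

After inserting 6: P = [[6]].
After inserting 7: P = [[6, 7]].
After inserting 4: P = [[4, 7], [6]].
After inserting 1: P = [[1, 7], [4], [6]].
After inserting 2: P = [[1, 2], [4, 7], [6]].
After inserting 5: P = [[1, 2, 5], [4, 7], [6]].
After inserting 3: P = [[1, 2, 3], [4, 5], [6, 7]].

The final insertion tableau P = [[1, 2, 3], [4, 5], [6, 7]] has shape [3, 2, 2].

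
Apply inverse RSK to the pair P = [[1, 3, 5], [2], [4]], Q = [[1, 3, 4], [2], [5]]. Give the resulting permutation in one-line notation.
Reverse the RSK construction: for i from n down to 1, find the cell of Q containing i, remove the entry at that cell from P, and reverse-bump it up through P; the value ejected from row 1 is w(i).

Step i=5: Q has 5 at row 3, column 1; remove 4 from row 3 of P and reverse-bump: 4 enters row 2 and ejects 2; 2 enters row 1 and ejects 1. So w(5) = 1. P is now [[2, 3, 5], [4]].
Step i=4: Q has 4 at row 1, column 3; remove that cell from P, ejecting 5. So w(4) = 5. P is now [[2, 3], [4]].
Step i=3: Q has 3 at row 1, column 2; remove that cell from P, ejecting 3. So w(3) = 3. P is now [[2], [4]].
Step i=2: Q has 2 at row 2, column 1; remove 4 from row 2 of P and reverse-bump: 4 enters row 1 and ejects 2. So w(2) = 2. P is now [[4]].
Step i=1: Q has 1 at row 1, column 1; remove that cell from P, ejecting 4. So w(1) = 4. P is now [].

So w = 4 2 3 5 1.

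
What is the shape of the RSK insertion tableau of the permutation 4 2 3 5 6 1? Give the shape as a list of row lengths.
[4, 1, 1]

Row-insert each entry into an empty tableau.

After inserting 4: P = [[4]].
After inserting 2: P = [[2], [4]].
After inserting 3: P = [[2, 3], [4]].
After inserting 5: P = [[2, 3, 5], [4]].
After inserting 6: P = [[2, 3, 5, 6], [4]].
After inserting 1: P = [[1, 3, 5, 6], [2], [4]].

The final insertion tableau P = [[1, 3, 5, 6], [2], [4]] has shape [4, 1, 1].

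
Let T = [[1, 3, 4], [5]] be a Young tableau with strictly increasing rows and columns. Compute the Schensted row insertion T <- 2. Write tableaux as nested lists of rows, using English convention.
[[1, 2, 4], [3], [5]]

In row 1, 2 replaces 3 (the leftmost entry greater than 2); 3 is bumped to row 2. In row 2, 3 replaces 5 (the leftmost entry greater than 3); 5 is bumped to row 3. 5 starts a new row 3. The new tableau is [[1, 2, 4], [3], [5]].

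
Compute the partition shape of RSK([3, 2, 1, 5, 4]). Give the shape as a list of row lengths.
Row-insert each entry into an empty tableau.

After inserting 3: P = [[3]].
After inserting 2: P = [[2], [3]].
After inserting 1: P = [[1], [2], [3]].
After inserting 5: P = [[1, 5], [2], [3]].
After inserting 4: P = [[1, 4], [2, 5], [3]].

The final insertion tableau P = [[1, 4], [2, 5], [3]] has shape [2, 2, 1].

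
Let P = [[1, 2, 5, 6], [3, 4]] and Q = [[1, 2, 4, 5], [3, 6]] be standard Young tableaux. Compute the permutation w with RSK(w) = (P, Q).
3 4 1 5 6 2

Reverse the RSK construction: for i from n down to 1, find the cell of Q containing i, remove the entry at that cell from P, and reverse-bump it up through P; the value ejected from row 1 is w(i).

Step i=6: Q has 6 at row 2, column 2; remove 4 from row 2 of P and reverse-bump: 4 enters row 1 and ejects 2. So w(6) = 2. P is now [[1, 4, 5, 6], [3]].
Step i=5: Q has 5 at row 1, column 4; remove that cell from P, ejecting 6. So w(5) = 6. P is now [[1, 4, 5], [3]].
Step i=4: Q has 4 at row 1, column 3; remove that cell from P, ejecting 5. So w(4) = 5. P is now [[1, 4], [3]].
Step i=3: Q has 3 at row 2, column 1; remove 3 from row 2 of P and reverse-bump: 3 enters row 1 and ejects 1. So w(3) = 1. P is now [[3, 4]].
Step i=2: Q has 2 at row 1, column 2; remove that cell from P, ejecting 4. So w(2) = 4. P is now [[3]].
Step i=1: Q has 1 at row 1, column 1; remove that cell from P, ejecting 3. So w(1) = 3. P is now [].

So w = 3 4 1 5 6 2.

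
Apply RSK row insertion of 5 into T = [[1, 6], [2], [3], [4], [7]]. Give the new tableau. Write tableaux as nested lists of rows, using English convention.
[[1, 5], [2, 6], [3], [4], [7]]

In row 1, 5 replaces 6 (the leftmost entry greater than 5); 6 is bumped to row 2. 6 is appended to row 2. The new tableau is [[1, 5], [2, 6], [3], [4], [7]].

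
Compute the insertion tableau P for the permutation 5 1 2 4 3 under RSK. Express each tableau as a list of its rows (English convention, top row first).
Insert 5: appended to row 1. P = [[5]].
Insert 1: 1 bumps 5 from row 1; 5 starts row 2. P = [[1], [5]].
Insert 2: appended to row 1. P = [[1, 2], [5]].
Insert 4: appended to row 1. P = [[1, 2, 4], [5]].
Insert 3: 3 bumps 4 from row 1; 4 bumps 5 from row 2; 5 starts row 3. P = [[1, 2, 3], [4], [5]].

So P = [[1, 2, 3], [4], [5]].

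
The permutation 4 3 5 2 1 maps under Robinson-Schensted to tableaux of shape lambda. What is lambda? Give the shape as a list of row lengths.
[2, 1, 1, 1]

RSK row insertion gives P = [[1, 5], [2], [3], [4]], which has shape [2, 1, 1, 1].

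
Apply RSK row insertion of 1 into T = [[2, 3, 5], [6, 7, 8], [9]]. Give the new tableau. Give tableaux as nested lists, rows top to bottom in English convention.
In row 1, 1 replaces 2 (the leftmost entry greater than 1); 2 is bumped to row 2. In row 2, 2 replaces 6 (the leftmost entry greater than 2); 6 is bumped to row 3. In row 3, 6 replaces 9 (the leftmost entry greater than 6); 9 is bumped to row 4. 9 starts a new row 4. The new tableau is [[1, 3, 5], [2, 7, 8], [6], [9]].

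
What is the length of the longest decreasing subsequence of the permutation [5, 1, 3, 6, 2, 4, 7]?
3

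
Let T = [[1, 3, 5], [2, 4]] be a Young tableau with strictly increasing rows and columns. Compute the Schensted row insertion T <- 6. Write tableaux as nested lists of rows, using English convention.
[[1, 3, 5, 6], [2, 4]]

6 is larger than every entry of row 1, so it is appended to row 1. The new tableau is [[1, 3, 5, 6], [2, 4]].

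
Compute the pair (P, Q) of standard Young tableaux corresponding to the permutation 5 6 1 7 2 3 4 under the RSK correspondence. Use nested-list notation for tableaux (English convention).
P = [[1, 2, 3, 4], [5, 6, 7]], Q = [[1, 2, 4, 7], [3, 5, 6]]

Insert each entry of the permutation into P by Schensted row insertion, recording in Q the position of each new cell.

Insert 5: appended to row 1. P = [[5]].
Insert 6: appended to row 1. P = [[5, 6]].
Insert 1: 1 bumps 5 from row 1; 5 starts row 2. P = [[1, 6], [5]].
Insert 7: appended to row 1. P = [[1, 6, 7], [5]].
Insert 2: 2 bumps 6 from row 1; 6 appends to row 2. P = [[1, 2, 7], [5, 6]].
Insert 3: 3 bumps 7 from row 1; 7 appends to row 2. P = [[1, 2, 3], [5, 6, 7]].
Insert 4: appended to row 1. P = [[1, 2, 3, 4], [5, 6, 7]].

So P = [[1, 2, 3, 4], [5, 6, 7]], Q = [[1, 2, 4, 7], [3, 5, 6]].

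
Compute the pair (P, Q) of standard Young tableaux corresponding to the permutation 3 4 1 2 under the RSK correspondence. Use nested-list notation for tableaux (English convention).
Insert each entry of the permutation into P by Schensted row insertion, recording in Q the position of each new cell.

Insert 3: appended to row 1. P = [[3]], Q = [[1]].
Insert 4: appended to row 1. P = [[3, 4]], Q = [[1, 2]].
Insert 1: 1 bumps 3 from row 1; 3 starts row 2. P = [[1, 4], [3]], Q = [[1, 2], [3]].
Insert 2: 2 bumps 4 from row 1; 4 appends to row 2. P = [[1, 2], [3, 4]], Q = [[1, 2], [3, 4]].

So P = [[1, 2], [3, 4]], Q = [[1, 2], [3, 4]].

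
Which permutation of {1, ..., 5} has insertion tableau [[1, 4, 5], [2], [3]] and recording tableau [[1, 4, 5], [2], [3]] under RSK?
3 2 1 4 5

Reverse the RSK construction: for i from n down to 1, find the cell of Q containing i, remove the entry at that cell from P, and reverse-bump it up through P; the value ejected from row 1 is w(i).

Step i=5: Q has 5 at row 1, column 3; remove that cell from P, ejecting 5. So w(5) = 5. P is now [[1, 4], [2], [3]].
Step i=4: Q has 4 at row 1, column 2; remove that cell from P, ejecting 4. So w(4) = 4. P is now [[1], [2], [3]].
Step i=3: Q has 3 at row 3, column 1; remove 3 from row 3 of P and reverse-bump: 3 enters row 2 and ejects 2; 2 enters row 1 and ejects 1. So w(3) = 1. P is now [[2], [3]].
Step i=2: Q has 2 at row 2, column 1; remove 3 from row 2 of P and reverse-bump: 3 enters row 1 and ejects 2. So w(2) = 2. P is now [[3]].
Step i=1: Q has 1 at row 1, column 1; remove that cell from P, ejecting 3. So w(1) = 3. P is now [].

So w = 3 2 1 4 5.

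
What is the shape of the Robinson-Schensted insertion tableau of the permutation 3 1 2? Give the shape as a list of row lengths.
Row-insert each entry into an empty tableau.

After inserting 3: P = [[3]].
After inserting 1: P = [[1], [3]].
After inserting 2: P = [[1, 2], [3]].

The final insertion tableau P = [[1, 2], [3]] has shape [2, 1].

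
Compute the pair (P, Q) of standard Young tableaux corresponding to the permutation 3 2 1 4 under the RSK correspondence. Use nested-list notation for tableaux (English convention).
Insert each entry of the permutation into P by Schensted row insertion, recording in Q the position of each new cell.

Insert 3: appended to row 1. P = [[3]].
Insert 2: 2 bumps 3 from row 1; 3 starts row 2. P = [[2], [3]].
Insert 1: 1 bumps 2 from row 1; 2 bumps 3 from row 2; 3 starts row 3. P = [[1], [2], [3]].
Insert 4: appended to row 1. P = [[1, 4], [2], [3]].

So P = [[1, 4], [2], [3]], Q = [[1, 4], [2], [3]].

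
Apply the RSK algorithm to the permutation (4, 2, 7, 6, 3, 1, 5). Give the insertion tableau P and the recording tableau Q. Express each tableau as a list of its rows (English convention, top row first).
Insert each entry of the permutation into P by Schensted row insertion, recording in Q the position of each new cell.

Insert 4: appended to row 1. P = [[4]].
Insert 2: 2 bumps 4 from row 1; 4 starts row 2. P = [[2], [4]].
Insert 7: appended to row 1. P = [[2, 7], [4]].
Insert 6: 6 bumps 7 from row 1; 7 appends to row 2. P = [[2, 6], [4, 7]].
Insert 3: 3 bumps 6 from row 1; 6 bumps 7 from row 2; 7 starts row 3. P = [[2, 3], [4, 6], [7]].
Insert 1: 1 bumps 2 from row 1; 2 bumps 4 from row 2; 4 bumps 7 from row 3; 7 starts row 4. P = [[1, 3], [2, 6], [4], [7]].
Insert 5: appended to row 1. P = [[1, 3, 5], [2, 6], [4], [7]].

So P = [[1, 3, 5], [2, 6], [4], [7]], Q = [[1, 3, 7], [2, 4], [5], [6]].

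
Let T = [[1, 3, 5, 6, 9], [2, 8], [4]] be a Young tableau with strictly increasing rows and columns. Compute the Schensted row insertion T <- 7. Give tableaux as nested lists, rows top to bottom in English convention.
In row 1, 7 replaces 9 (the leftmost entry greater than 7); 9 is bumped to row 2. 9 is appended to row 2. The new tableau is [[1, 3, 5, 6, 7], [2, 8, 9], [4]].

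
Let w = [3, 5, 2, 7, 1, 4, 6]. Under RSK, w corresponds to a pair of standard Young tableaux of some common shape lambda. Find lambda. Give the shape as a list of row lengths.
[3, 3, 1]

Row-insert each entry into an empty tableau.

After inserting 3: P = [[3]].
After inserting 5: P = [[3, 5]].
After inserting 2: P = [[2, 5], [3]].
After inserting 7: P = [[2, 5, 7], [3]].
After inserting 1: P = [[1, 5, 7], [2], [3]].
After inserting 4: P = [[1, 4, 7], [2, 5], [3]].
After inserting 6: P = [[1, 4, 6], [2, 5, 7], [3]].

The final insertion tableau P = [[1, 4, 6], [2, 5, 7], [3]] has shape [3, 3, 1].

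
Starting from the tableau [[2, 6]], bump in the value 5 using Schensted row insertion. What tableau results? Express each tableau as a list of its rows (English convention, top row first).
[[2, 5], [6]]

In row 1, 5 replaces 6 (the leftmost entry greater than 5); 6 is bumped to row 2. 6 starts a new row 2. The new tableau is [[2, 5], [6]].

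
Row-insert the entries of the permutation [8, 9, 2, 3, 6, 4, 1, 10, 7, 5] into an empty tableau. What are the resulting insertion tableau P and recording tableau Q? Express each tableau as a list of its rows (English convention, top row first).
P = [[1, 3, 4, 5], [2, 7, 10], [6, 9], [8]], Q = [[1, 2, 5, 8], [3, 4, 9], [6, 10], [7]]

Insert each entry of the permutation into P by Schensted row insertion, recording in Q the position of each new cell.

Insert 8: appended to row 1. P = [[8]], Q = [[1]].
Insert 9: appended to row 1. P = [[8, 9]], Q = [[1, 2]].
Insert 2: 2 bumps 8 from row 1; 8 starts row 2. P = [[2, 9], [8]], Q = [[1, 2], [3]].
Insert 3: 3 bumps 9 from row 1; 9 appends to row 2. P = [[2, 3], [8, 9]], Q = [[1, 2], [3, 4]].
Insert 6: appended to row 1. P = [[2, 3, 6], [8, 9]], Q = [[1, 2, 5], [3, 4]].
Insert 4: 4 bumps 6 from row 1; 6 bumps 8 from row 2; 8 starts row 3. P = [[2, 3, 4], [6, 9], [8]], Q = [[1, 2, 5], [3, 4], [6]].
Insert 1: 1 bumps 2 from row 1; 2 bumps 6 from row 2; 6 bumps 8 from row 3; 8 starts row 4. P = [[1, 3, 4], [2, 9], [6], [8]], Q = [[1, 2, 5], [3, 4], [6], [7]].
Insert 10: appended to row 1. P = [[1, 3, 4, 10], [2, 9], [6], [8]], Q = [[1, 2, 5, 8], [3, 4], [6], [7]].
Insert 7: 7 bumps 10 from row 1; 10 appends to row 2. P = [[1, 3, 4, 7], [2, 9, 10], [6], [8]], Q = [[1, 2, 5, 8], [3, 4, 9], [6], [7]].
Insert 5: 5 bumps 7 from row 1; 7 bumps 9 from row 2; 9 appends to row 3. P = [[1, 3, 4, 5], [2, 7, 10], [6, 9], [8]], Q = [[1, 2, 5, 8], [3, 4, 9], [6, 10], [7]].

So P = [[1, 3, 4, 5], [2, 7, 10], [6, 9], [8]], Q = [[1, 2, 5, 8], [3, 4, 9], [6, 10], [7]].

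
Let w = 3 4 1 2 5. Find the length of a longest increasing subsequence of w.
3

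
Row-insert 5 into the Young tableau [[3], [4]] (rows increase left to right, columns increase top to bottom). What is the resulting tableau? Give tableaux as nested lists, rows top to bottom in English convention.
5 is larger than every entry of row 1, so it is appended to row 1. The new tableau is [[3, 5], [4]].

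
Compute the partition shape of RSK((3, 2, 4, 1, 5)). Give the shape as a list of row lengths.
Row-insert each entry into an empty tableau.

After inserting 3: P = [[3]].
After inserting 2: P = [[2], [3]].
After inserting 4: P = [[2, 4], [3]].
After inserting 1: P = [[1, 4], [2], [3]].
After inserting 5: P = [[1, 4, 5], [2], [3]].

The final insertion tableau P = [[1, 4, 5], [2], [3]] has shape [3, 1, 1].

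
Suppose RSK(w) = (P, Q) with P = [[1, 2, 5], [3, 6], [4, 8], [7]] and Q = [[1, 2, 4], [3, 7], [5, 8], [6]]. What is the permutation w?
1 7 4 8 3 2 6 5

Reverse RSK: for i = n, n-1, ..., 1, locate i in Q, remove the corresponding corner cell from P, and reverse-bump its entry up through P; the value ejected from row 1 is w(i).

So w = 1 7 4 8 3 2 6 5.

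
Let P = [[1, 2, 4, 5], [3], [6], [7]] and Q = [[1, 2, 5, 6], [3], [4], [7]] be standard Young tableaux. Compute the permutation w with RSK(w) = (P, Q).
Reverse RSK: for i = n, n-1, ..., 1, locate i in Q, remove the corresponding corner cell from P, and reverse-bump its entry up through P; the value ejected from row 1 is w(i).

So w = 1 7 6 3 4 5 2.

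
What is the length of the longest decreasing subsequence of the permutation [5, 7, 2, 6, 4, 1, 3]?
4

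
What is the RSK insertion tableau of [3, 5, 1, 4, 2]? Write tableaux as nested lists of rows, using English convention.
P = [[1, 2], [3, 4], [5]]

Insert 3: appended to row 1. P = [[3]].
Insert 5: appended to row 1. P = [[3, 5]].
Insert 1: 1 bumps 3 from row 1; 3 starts row 2. P = [[1, 5], [3]].
Insert 4: 4 bumps 5 from row 1; 5 appends to row 2. P = [[1, 4], [3, 5]].
Insert 2: 2 bumps 4 from row 1; 4 bumps 5 from row 2; 5 starts row 3. P = [[1, 2], [3, 4], [5]].

So P = [[1, 2], [3, 4], [5]].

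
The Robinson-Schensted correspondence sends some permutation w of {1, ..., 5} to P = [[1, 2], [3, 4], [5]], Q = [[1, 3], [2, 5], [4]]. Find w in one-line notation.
Reverse the RSK construction: for i from n down to 1, find the cell of Q containing i, remove the entry at that cell from P, and reverse-bump it up through P; the value ejected from row 1 is w(i).

Step i=5: Q has 5 at row 2, column 2; remove 4 from row 2 of P and reverse-bump: 4 enters row 1 and ejects 2. So w(5) = 2. P is now [[1, 4], [3], [5]].
Step i=4: Q has 4 at row 3, column 1; remove 5 from row 3 of P and reverse-bump: 5 enters row 2 and ejects 3; 3 enters row 1 and ejects 1. So w(4) = 1. P is now [[3, 4], [5]].
Step i=3: Q has 3 at row 1, column 2; remove that cell from P, ejecting 4. So w(3) = 4. P is now [[3], [5]].
Step i=2: Q has 2 at row 2, column 1; remove 5 from row 2 of P and reverse-bump: 5 enters row 1 and ejects 3. So w(2) = 3. P is now [[5]].
Step i=1: Q has 1 at row 1, column 1; remove that cell from P, ejecting 5. So w(1) = 5. P is now [].

So w = 5 3 4 1 2.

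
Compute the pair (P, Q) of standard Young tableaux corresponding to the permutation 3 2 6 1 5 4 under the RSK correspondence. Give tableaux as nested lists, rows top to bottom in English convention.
Insert each entry of the permutation into P by Schensted row insertion, recording in Q the position of each new cell.

Insert 3: appended to row 1. P = [[3]].
Insert 2: 2 bumps 3 from row 1; 3 starts row 2. P = [[2], [3]].
Insert 6: appended to row 1. P = [[2, 6], [3]].
Insert 1: 1 bumps 2 from row 1; 2 bumps 3 from row 2; 3 starts row 3. P = [[1, 6], [2], [3]].
Insert 5: 5 bumps 6 from row 1; 6 appends to row 2. P = [[1, 5], [2, 6], [3]].
Insert 4: 4 bumps 5 from row 1; 5 bumps 6 from row 2; 6 appends to row 3. P = [[1, 4], [2, 5], [3, 6]].

So P = [[1, 4], [2, 5], [3, 6]], Q = [[1, 3], [2, 5], [4, 6]].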